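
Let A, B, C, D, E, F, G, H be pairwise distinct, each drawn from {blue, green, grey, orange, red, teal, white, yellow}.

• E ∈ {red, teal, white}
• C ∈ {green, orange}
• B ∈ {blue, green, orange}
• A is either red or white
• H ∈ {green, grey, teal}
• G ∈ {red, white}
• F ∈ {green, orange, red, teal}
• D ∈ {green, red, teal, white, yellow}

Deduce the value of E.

The 8 variables draw from only 8 values {blue, green, grey, orange, red, teal, white, yellow}, so each is used; only B can be blue, hence B = blue.
The 7 still-open variables together cover exactly {green, grey, orange, red, teal, white, yellow} — 7 values for 7 variables — and grey appears only in H's list, so H = grey.
The 6 still-open variables draw from only 6 values {green, orange, red, teal, white, yellow}, so each is used; only D can be yellow, hence D = yellow.
A and G between them cover only {red, white} — a naked pair. Remove those values from E, F.
So E = teal.

teal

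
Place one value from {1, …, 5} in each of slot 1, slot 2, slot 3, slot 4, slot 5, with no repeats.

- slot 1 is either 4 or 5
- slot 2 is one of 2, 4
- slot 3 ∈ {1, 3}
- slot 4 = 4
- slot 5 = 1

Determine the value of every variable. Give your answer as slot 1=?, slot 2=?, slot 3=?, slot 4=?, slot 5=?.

slot 1=5, slot 2=2, slot 3=3, slot 4=4, slot 5=1

slot 4's domain is down to {4}, so slot 4 = 4. Remove 4 from slot 1, slot 2.
That leaves slot 5 = 1. Strike 1 from slot 3.
slot 1 must be 5 (only option left).
slot 2's domain is down to {2}, so slot 2 = 2.
That leaves slot 3 = 3.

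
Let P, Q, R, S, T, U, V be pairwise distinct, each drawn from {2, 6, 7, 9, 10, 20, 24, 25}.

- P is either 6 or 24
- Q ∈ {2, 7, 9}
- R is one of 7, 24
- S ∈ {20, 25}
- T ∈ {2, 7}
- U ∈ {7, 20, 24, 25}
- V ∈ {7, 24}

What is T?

2

The 7 variables draw from only 7 values {2, 6, 7, 9, 20, 24, 25}, so each is used; only P can be 6, hence P = 6.
The 6 still-open variables together cover exactly {2, 7, 9, 20, 24, 25} — 6 values for 6 variables — and 9 appears only in Q's list, so Q = 9.
Among the 5 still-open variables, 2 fits only T (and all 5 values in {2, 7, 20, 24, 25} must be used), so T = 2.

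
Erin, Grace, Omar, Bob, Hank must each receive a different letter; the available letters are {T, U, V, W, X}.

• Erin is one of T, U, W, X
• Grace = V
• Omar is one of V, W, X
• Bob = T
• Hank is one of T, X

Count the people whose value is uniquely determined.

5

Grace has just one choice, so Grace = V. Remove V from Omar.
That leaves Bob = T. Strike T from Erin, Hank.
Hank must be X (only option left). Strike X from Erin, Omar.
That leaves Omar = W. So Erin can't be W.
Erin must be U (only option left).
Every person is fixed: Erin=U, Grace=V, Omar=W, Bob=T, Hank=X. That makes 5.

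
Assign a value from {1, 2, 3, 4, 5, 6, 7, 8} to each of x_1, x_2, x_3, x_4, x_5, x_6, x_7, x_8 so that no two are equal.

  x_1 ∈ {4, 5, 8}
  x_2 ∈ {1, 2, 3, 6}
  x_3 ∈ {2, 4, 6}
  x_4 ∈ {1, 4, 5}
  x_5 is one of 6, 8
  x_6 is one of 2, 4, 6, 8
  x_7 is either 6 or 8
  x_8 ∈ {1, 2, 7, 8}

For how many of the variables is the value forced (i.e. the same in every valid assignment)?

4

The 8 variables together cover exactly {1, 2, 3, 4, 5, 6, 7, 8} — 8 values for 8 variables — and 3 appears only in x_2's list, so x_2 = 3.
The 7 still-open variables together cover exactly {1, 2, 4, 5, 6, 7, 8} — 7 values for 7 variables — and 7 appears only in x_8's list, so x_8 = 7.
The 6 still-open variables draw from only 6 values {1, 2, 4, 5, 6, 8}, so each is used; only x_4 can be 1, hence x_4 = 1.
The 5 still-open variables draw from only 5 values {2, 4, 5, 6, 8}, so each is used; only x_1 can be 5, hence x_1 = 5.
x_5 and x_7 share exactly the 2 values {6, 8}; by pigeonhole those values go to them, so strike 6, 8 from x_3, x_6.
Determined: x_1=5, x_2=3, x_4=1, x_8=7. The other variables each still have more than one consistent value. That makes 4.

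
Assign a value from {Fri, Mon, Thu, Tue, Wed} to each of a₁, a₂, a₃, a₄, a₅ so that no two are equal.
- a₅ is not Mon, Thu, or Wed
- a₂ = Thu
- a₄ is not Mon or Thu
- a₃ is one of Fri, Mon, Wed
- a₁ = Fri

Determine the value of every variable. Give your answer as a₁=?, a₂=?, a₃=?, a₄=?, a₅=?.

a₁=Fri, a₂=Thu, a₃=Mon, a₄=Wed, a₅=Tue

a₁'s domain is down to {Fri}, so a₁ = Fri. Eliminate Fri elsewhere: a₃, a₄, a₅.
That leaves a₂ = Thu.
That leaves a₅ = Tue. Remove Tue from a₄.
a₄ must be Wed (only option left). Strike Wed from a₃.
a₃ must be Mon (only option left).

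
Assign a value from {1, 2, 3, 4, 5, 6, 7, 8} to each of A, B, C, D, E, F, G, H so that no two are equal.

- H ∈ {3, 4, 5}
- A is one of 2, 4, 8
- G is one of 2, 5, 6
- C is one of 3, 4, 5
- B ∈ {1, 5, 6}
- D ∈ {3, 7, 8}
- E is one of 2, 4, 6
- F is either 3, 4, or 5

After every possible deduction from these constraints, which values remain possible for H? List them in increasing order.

The 8 variables together cover exactly {1, 2, 3, 4, 5, 6, 7, 8} — 8 values for 8 variables — and 1 appears only in B's list, so B = 1.
The 7 still-open variables together cover exactly {2, 3, 4, 5, 6, 7, 8} — 7 values for 7 variables — and 7 appears only in D's list, so D = 7.
Among the 6 still-open variables, 8 fits only A (and all 6 values in {2, 3, 4, 5, 6, 8} must be used), so A = 8.
The 3 variables C, F, H are confined to {3, 4, 5}, which locks those values in; drop them from E, G.
No further eliminations apply; H can still be any of 3, 4, 5.

3, 4, 5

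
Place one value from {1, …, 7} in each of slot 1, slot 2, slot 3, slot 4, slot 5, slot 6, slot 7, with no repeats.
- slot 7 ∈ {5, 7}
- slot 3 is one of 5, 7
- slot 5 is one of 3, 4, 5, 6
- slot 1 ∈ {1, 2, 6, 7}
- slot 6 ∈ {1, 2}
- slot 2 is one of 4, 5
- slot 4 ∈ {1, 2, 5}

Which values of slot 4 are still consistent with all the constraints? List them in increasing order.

1, 2

Among the 7 variables, 3 fits only slot 5 (and all 7 values in {1, 2, 3, 4, 5, 6, 7} must be used), so slot 5 = 3.
Among the 6 still-open variables, 4 fits only slot 2 (and all 6 values in {1, 2, 4, 5, 6, 7} must be used), so slot 2 = 4.
Among the 5 still-open variables, 6 fits only slot 1 (and all 5 values in {1, 2, 5, 6, 7} must be used), so slot 1 = 6.
The 2 variables slot 3 and slot 7 are confined to {5, 7}, which locks those values in; drop them from slot 4.
No further eliminations apply; slot 4 can still be any of 1, 2.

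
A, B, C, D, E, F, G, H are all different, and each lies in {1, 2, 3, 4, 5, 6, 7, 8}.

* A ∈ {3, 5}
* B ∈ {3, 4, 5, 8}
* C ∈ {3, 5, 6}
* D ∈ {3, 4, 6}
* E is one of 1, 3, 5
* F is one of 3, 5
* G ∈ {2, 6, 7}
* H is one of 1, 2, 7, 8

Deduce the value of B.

8

The 2 variables A and F are confined to {3, 5}, which locks those values in; drop them from B, C, D, E.
C has just one choice, so C = 6. Remove 6 from D, G.
That leaves D = 4. Remove 4 from B.
So B = 8.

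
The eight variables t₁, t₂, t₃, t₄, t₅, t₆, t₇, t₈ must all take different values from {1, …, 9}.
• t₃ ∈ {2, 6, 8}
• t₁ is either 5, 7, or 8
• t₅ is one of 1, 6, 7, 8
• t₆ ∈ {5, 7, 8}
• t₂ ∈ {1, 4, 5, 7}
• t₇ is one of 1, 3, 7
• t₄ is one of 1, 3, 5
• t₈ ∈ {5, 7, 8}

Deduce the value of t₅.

6

Among the 8 variables, 2 fits only t₃ (and all 8 values in {1, 2, 3, 4, 5, 6, 7, 8} must be used), so t₃ = 2.
Among the 7 still-open variables, 4 fits only t₂ (and all 7 values in {1, 3, 4, 5, 6, 7, 8} must be used), so t₂ = 4.
Among the 6 still-open variables, 6 fits only t₅ (and all 6 values in {1, 3, 5, 6, 7, 8} must be used), so t₅ = 6.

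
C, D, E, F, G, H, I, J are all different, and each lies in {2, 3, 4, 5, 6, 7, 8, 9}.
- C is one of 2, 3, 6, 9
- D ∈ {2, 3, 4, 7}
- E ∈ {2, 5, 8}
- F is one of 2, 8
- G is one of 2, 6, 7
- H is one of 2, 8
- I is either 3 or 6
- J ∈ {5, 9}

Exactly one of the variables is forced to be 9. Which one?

J

The 8 variables draw from only 8 values {2, 3, 4, 5, 6, 7, 8, 9}, so each is used; only D can be 4, hence D = 4.
Among the 7 still-open variables, 7 fits only G (and all 7 values in {2, 3, 5, 6, 7, 8, 9} must be used), so G = 7.
F and H share exactly the 2 values {2, 8}; by pigeonhole those values go to them, so strike 2, 8 from C, E.
E has just one choice, so E = 5. Remove 5 from J.
So 9 goes to J.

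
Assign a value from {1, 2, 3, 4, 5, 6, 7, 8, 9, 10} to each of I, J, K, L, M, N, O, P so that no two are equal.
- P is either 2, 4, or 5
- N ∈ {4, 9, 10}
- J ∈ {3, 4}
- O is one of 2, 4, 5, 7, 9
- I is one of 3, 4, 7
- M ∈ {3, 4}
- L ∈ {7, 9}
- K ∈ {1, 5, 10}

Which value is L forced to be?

9

The 8 variables draw from only 8 values {1, 2, 3, 4, 5, 7, 9, 10}, so each is used; only K can be 1, hence K = 1.
The 7 still-open variables draw from only 7 values {2, 3, 4, 5, 7, 9, 10}, so each is used; only N can be 10, hence N = 10.
J and M share exactly the 2 values {3, 4}; by pigeonhole those values go to them, so strike 3, 4 from I, O, P.
That leaves I = 7. Remove 7 from L, O.
So L = 9.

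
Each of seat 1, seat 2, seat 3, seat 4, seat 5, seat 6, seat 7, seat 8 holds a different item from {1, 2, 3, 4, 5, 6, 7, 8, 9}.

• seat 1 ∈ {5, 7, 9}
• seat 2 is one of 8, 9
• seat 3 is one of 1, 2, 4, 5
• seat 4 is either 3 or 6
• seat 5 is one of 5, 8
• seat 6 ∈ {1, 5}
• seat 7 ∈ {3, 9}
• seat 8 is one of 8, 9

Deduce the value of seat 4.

The 2 variables seat 2 and seat 8 are confined to {8, 9}, which locks those values in; drop them from seat 1, seat 5, seat 7.
seat 5 must be 5 (only option left). So seat 1, seat 3, seat 6 can't be 5.
That leaves seat 6 = 1. Eliminate 1 elsewhere: seat 3.
seat 7 has just one choice, so seat 7 = 3. So seat 4 can't be 3.
So seat 4 = 6.

6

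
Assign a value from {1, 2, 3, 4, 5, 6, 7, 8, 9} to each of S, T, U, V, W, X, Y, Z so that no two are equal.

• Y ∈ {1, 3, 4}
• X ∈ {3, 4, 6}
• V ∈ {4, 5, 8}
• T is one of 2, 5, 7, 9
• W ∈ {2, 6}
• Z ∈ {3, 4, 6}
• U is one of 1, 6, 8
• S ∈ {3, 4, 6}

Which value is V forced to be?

S, X, Z between them cover only {3, 4, 6} — a naked triple. Remove those values from U, V, W, Y.
W has just one choice, so W = 2. Strike 2 from T.
That leaves Y = 1. Remove 1 from U.
That leaves U = 8. Strike 8 from V.
So V = 5.

5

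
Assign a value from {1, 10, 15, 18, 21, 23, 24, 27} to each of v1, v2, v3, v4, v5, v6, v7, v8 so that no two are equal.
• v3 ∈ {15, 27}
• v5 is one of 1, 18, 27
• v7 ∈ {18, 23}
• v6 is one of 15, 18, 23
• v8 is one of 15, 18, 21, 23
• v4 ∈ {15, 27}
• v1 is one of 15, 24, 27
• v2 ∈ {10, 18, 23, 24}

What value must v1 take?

The 8 variables draw from only 8 values {1, 10, 15, 18, 21, 23, 24, 27}, so each is used; only v5 can be 1, hence v5 = 1.
The 7 still-open variables together cover exactly {10, 15, 18, 21, 23, 24, 27} — 7 values for 7 variables — and 10 appears only in v2's list, so v2 = 10.
Among the 6 still-open variables, 21 fits only v8 (and all 6 values in {15, 18, 21, 23, 24, 27} must be used), so v8 = 21.
The 5 still-open variables together cover exactly {15, 18, 23, 24, 27} — 5 values for 5 variables — and 24 appears only in v1's list, so v1 = 24.

24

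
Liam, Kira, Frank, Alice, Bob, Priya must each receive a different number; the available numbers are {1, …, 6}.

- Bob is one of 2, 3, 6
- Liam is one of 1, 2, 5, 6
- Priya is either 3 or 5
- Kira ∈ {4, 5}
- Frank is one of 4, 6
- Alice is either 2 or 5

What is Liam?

The 6 variables together cover exactly {1, 2, 3, 4, 5, 6} — 6 values for 6 variables — and 1 appears only in Liam's list, so Liam = 1.

1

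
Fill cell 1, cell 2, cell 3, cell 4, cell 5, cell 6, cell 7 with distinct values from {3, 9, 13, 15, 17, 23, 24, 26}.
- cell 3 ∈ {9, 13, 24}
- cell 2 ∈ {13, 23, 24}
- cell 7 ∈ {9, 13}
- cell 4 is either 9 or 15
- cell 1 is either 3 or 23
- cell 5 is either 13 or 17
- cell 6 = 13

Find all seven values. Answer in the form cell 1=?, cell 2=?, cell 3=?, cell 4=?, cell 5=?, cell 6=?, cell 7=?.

cell 6's domain is down to {13}, so cell 6 = 13. So cell 2, cell 3, cell 5, cell 7 can't be 13.
That leaves cell 7 = 9. Strike 9 from cell 3, cell 4.
cell 3 must be 24 (only option left). So cell 2 can't be 24.
cell 4 has just one choice, so cell 4 = 15.
cell 5's domain is down to {17}, so cell 5 = 17.
cell 2's domain is down to {23}, so cell 2 = 23. Eliminate 23 elsewhere: cell 1.
That leaves cell 1 = 3.

cell 1=3, cell 2=23, cell 3=24, cell 4=15, cell 5=17, cell 6=13, cell 7=9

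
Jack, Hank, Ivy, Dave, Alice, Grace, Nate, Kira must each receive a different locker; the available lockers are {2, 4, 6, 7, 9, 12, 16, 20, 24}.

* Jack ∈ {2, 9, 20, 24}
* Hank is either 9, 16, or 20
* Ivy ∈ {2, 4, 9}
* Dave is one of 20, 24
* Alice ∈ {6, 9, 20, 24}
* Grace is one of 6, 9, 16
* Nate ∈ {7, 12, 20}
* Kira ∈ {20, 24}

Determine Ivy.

Dave and Kira share exactly the 2 values {20, 24}; by pigeonhole those values go to them, so strike 20, 24 from Jack, Hank, Alice, Nate.
Hank, Alice, Grace share exactly the 3 values {6, 9, 16}; by pigeonhole those values go to them, so strike 6, 9, 16 from Jack, Ivy.
Jack's domain is down to {2}, so Jack = 2. Eliminate 2 elsewhere: Ivy.
So Ivy = 4.

4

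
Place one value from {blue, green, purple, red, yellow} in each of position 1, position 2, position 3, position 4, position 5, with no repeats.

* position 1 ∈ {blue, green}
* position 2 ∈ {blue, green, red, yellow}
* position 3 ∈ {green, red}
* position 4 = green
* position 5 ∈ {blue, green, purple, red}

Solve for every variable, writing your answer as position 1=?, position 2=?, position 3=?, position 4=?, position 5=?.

position 1=blue, position 2=yellow, position 3=red, position 4=green, position 5=purple

position 4 must be green (only option left). So position 1, position 2, position 3, position 5 can't be green.
position 1 must be blue (only option left). Eliminate blue elsewhere: position 2, position 5.
position 3's domain is down to {red}, so position 3 = red. Remove red from position 2, position 5.
position 5 must be purple (only option left).
That leaves position 2 = yellow.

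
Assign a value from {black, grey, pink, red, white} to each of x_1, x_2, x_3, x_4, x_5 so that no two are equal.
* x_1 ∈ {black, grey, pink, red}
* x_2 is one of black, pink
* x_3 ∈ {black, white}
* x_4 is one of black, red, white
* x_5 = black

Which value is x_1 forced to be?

x_5 must be black (only option left). So x_1, x_2, x_3, x_4 can't be black.
That leaves x_2 = pink. Remove pink from x_1.
That leaves x_3 = white. So x_4 can't be white.
x_4 has just one choice, so x_4 = red. Strike red from x_1.
So x_1 = grey.

grey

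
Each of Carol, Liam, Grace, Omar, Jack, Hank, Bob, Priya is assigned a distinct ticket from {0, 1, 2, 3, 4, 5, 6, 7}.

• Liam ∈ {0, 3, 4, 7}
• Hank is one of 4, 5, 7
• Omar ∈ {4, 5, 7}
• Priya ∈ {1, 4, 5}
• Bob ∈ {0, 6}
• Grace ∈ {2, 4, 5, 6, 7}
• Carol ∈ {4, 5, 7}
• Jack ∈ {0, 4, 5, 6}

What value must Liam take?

The 8 variables together cover exactly {0, 1, 2, 3, 4, 5, 6, 7} — 8 values for 8 variables — and 1 appears only in Priya's list, so Priya = 1.
The 7 still-open variables draw from only 7 values {0, 2, 3, 4, 5, 6, 7}, so each is used; only Grace can be 2, hence Grace = 2.
The 6 still-open variables draw from only 6 values {0, 3, 4, 5, 6, 7}, so each is used; only Liam can be 3, hence Liam = 3.

3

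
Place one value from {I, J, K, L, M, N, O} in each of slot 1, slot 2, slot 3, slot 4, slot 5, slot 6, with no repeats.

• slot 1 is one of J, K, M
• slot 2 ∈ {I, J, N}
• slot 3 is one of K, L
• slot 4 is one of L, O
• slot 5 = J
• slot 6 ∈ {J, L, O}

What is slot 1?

M

slot 5's domain is down to {J}, so slot 5 = J. So slot 1, slot 2, slot 6 can't be J.
The 2 variables slot 4 and slot 6 are confined to {L, O}, which locks those values in; drop them from slot 3.
slot 3 must be K (only option left). Remove K from slot 1.
So slot 1 = M.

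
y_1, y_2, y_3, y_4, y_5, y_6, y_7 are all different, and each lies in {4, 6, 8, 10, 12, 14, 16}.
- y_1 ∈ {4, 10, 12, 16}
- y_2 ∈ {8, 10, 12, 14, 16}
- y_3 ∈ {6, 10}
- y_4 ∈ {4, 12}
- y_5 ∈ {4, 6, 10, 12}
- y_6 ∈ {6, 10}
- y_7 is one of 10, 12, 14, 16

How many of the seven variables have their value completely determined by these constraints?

3

The 7 variables together cover exactly {4, 6, 8, 10, 12, 14, 16} — 7 values for 7 variables — and 8 appears only in y_2's list, so y_2 = 8.
The 6 still-open variables together cover exactly {4, 6, 10, 12, 14, 16} — 6 values for 6 variables — and 14 appears only in y_7's list, so y_7 = 14.
Among the 5 still-open variables, 16 fits only y_1 (and all 5 values in {4, 6, 10, 12, 16} must be used), so y_1 = 16.
The 2 variables y_3 and y_6 are confined to {6, 10}, which locks those values in; drop them from y_5.
Determined: y_1=16, y_2=8, y_7=14. The other variables each still have more than one consistent value. That makes 3.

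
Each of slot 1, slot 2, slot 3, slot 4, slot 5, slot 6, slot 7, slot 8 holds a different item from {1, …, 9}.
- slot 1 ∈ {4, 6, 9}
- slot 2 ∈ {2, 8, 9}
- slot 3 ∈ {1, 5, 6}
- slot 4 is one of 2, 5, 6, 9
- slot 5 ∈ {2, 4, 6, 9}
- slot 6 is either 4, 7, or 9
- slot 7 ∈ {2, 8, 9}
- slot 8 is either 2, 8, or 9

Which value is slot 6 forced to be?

7

Among the 8 variables, 1 fits only slot 3 (and all 8 values in {1, 2, 4, 5, 6, 7, 8, 9} must be used), so slot 3 = 1.
The 7 still-open variables together cover exactly {2, 4, 5, 6, 7, 8, 9} — 7 values for 7 variables — and 5 appears only in slot 4's list, so slot 4 = 5.
The 6 still-open variables together cover exactly {2, 4, 6, 7, 8, 9} — 6 values for 6 variables — and 7 appears only in slot 6's list, so slot 6 = 7.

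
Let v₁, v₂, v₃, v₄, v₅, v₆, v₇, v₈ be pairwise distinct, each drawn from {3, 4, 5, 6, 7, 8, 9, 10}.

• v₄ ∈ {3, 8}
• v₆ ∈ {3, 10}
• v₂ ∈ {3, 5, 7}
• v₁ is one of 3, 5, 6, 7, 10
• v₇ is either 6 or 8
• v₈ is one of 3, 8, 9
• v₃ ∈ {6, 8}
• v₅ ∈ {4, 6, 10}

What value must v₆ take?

Among the 8 variables, 4 fits only v₅ (and all 8 values in {3, 4, 5, 6, 7, 8, 9, 10} must be used), so v₅ = 4.
Among the 7 still-open variables, 9 fits only v₈ (and all 7 values in {3, 5, 6, 7, 8, 9, 10} must be used), so v₈ = 9.
v₃ and v₇ between them cover only {6, 8} — a naked pair. Remove those values from v₁, v₄.
v₄ has just one choice, so v₄ = 3. Remove 3 from v₁, v₂, v₆.
So v₆ = 10.

10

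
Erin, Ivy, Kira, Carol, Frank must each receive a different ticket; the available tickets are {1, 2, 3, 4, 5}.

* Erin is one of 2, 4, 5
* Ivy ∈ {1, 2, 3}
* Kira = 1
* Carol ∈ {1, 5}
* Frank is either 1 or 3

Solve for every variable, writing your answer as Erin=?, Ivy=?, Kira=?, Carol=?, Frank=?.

Erin=4, Ivy=2, Kira=1, Carol=5, Frank=3

Kira has just one choice, so Kira = 1. Strike 1 from Ivy, Carol, Frank.
Carol's domain is down to {5}, so Carol = 5. Remove 5 from Erin.
Frank has just one choice, so Frank = 3. Eliminate 3 elsewhere: Ivy.
Ivy must be 2 (only option left). So Erin can't be 2.
That leaves Erin = 4.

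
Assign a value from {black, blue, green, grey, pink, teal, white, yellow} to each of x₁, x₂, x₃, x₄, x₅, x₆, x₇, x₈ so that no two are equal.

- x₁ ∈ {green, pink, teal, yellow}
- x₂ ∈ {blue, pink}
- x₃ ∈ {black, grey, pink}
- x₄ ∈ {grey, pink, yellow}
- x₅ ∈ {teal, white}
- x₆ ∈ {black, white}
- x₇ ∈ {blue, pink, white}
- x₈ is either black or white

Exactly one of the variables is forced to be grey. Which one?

The 8 variables together cover exactly {black, blue, green, grey, pink, teal, white, yellow} — 8 values for 8 variables — and green appears only in x₁'s list, so x₁ = green.
The 7 still-open variables draw from only 7 values {black, blue, grey, pink, teal, white, yellow}, so each is used; only x₅ can be teal, hence x₅ = teal.
The 6 still-open variables together cover exactly {black, blue, grey, pink, white, yellow} — 6 values for 6 variables — and yellow appears only in x₄'s list, so x₄ = yellow.
The 5 still-open variables draw from only 5 values {black, blue, grey, pink, white}, so each is used; only x₃ can be grey, hence x₃ = grey.

x₃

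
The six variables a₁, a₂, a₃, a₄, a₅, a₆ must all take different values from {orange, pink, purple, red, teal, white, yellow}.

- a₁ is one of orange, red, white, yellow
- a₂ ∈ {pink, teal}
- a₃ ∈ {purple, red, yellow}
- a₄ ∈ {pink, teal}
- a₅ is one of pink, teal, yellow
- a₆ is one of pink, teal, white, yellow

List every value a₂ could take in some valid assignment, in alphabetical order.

pink, teal

The 2 variables a₂ and a₄ are confined to {pink, teal}, which locks those values in; drop them from a₅, a₆.
a₅ must be yellow (only option left). Strike yellow from a₁, a₃, a₆.
a₆'s domain is down to {white}, so a₆ = white. So a₁ can't be white.
No further eliminations apply; a₂ can still be any of pink, teal.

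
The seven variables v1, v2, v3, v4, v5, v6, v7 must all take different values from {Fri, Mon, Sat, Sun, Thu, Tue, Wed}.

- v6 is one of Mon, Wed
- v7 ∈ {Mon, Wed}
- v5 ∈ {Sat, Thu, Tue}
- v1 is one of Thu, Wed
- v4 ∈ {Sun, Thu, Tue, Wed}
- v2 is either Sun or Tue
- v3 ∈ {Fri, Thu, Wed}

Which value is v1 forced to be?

Among the 7 variables, Fri fits only v3 (and all 7 values in {Fri, Mon, Sat, Sun, Thu, Tue, Wed} must be used), so v3 = Fri.
The 6 still-open variables draw from only 6 values {Mon, Sat, Sun, Thu, Tue, Wed}, so each is used; only v5 can be Sat, hence v5 = Sat.
The 2 variables v6 and v7 are confined to {Mon, Wed}, which locks those values in; drop them from v1, v4.
So v1 = Thu.

Thu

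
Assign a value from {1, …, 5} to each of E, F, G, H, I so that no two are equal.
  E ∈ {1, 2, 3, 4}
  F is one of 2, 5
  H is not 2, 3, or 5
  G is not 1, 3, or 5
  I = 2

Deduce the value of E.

3

I must be 2 (only option left). So E, F, G can't be 2.
F must be 5 (only option left).
G has just one choice, so G = 4. Strike 4 from E, H.
That leaves H = 1. Remove 1 from E.
So E = 3.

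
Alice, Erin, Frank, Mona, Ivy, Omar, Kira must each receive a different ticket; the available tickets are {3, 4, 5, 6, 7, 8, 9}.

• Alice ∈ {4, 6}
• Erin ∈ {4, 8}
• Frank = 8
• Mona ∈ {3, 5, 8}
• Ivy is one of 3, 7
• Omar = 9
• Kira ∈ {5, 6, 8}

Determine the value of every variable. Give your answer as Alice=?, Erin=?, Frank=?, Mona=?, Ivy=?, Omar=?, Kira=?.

Alice=6, Erin=4, Frank=8, Mona=3, Ivy=7, Omar=9, Kira=5

Frank's domain is down to {8}, so Frank = 8. Strike 8 from Erin, Mona, Kira.
Omar's domain is down to {9}, so Omar = 9.
Erin has just one choice, so Erin = 4. Strike 4 from Alice.
Alice has just one choice, so Alice = 6. Eliminate 6 elsewhere: Kira.
That leaves Kira = 5. Remove 5 from Mona.
Mona must be 3 (only option left). Eliminate 3 elsewhere: Ivy.
Ivy has just one choice, so Ivy = 7.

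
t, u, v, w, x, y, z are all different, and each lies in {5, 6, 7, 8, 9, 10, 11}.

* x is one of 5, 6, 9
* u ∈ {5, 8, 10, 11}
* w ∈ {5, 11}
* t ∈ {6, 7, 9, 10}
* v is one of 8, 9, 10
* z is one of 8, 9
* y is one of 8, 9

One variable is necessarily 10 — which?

The 7 variables draw from only 7 values {5, 6, 7, 8, 9, 10, 11}, so each is used; only t can be 7, hence t = 7.
The 6 still-open variables together cover exactly {5, 6, 8, 9, 10, 11} — 6 values for 6 variables — and 6 appears only in x's list, so x = 6.
y and z between them cover only {8, 9} — a naked pair. Remove those values from u, v.
So 10 goes to v.

v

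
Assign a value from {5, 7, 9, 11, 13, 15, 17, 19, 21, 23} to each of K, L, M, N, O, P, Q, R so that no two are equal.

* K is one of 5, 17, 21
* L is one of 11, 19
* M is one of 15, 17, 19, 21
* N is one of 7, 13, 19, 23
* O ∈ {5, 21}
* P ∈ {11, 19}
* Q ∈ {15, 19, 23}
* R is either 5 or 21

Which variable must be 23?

Q

The 2 variables L and P are confined to {11, 19}, which locks those values in; drop them from M, N, Q.
O and R share exactly the 2 values {5, 21}; by pigeonhole those values go to them, so strike 5, 21 from K, M.
K must be 17 (only option left). Remove 17 from M.
That leaves M = 15. Eliminate 15 elsewhere: Q.
So 23 goes to Q.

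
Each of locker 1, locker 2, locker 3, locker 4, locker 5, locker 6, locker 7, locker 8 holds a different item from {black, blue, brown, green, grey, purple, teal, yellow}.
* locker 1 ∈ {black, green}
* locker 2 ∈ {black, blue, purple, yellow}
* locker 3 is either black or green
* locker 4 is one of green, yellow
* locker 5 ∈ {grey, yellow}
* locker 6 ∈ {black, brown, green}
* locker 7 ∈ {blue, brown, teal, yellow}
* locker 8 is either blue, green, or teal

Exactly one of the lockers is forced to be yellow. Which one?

locker 4

Among the 8 variables, grey fits only locker 5 (and all 8 values in {black, blue, brown, green, grey, purple, teal, yellow} must be used), so locker 5 = grey.
The 7 still-open variables draw from only 7 values {black, blue, brown, green, purple, teal, yellow}, so each is used; only locker 2 can be purple, hence locker 2 = purple.
locker 1 and locker 3 between them cover only {black, green} — a naked pair. Remove those values from locker 4, locker 6, locker 8.
So yellow goes to locker 4.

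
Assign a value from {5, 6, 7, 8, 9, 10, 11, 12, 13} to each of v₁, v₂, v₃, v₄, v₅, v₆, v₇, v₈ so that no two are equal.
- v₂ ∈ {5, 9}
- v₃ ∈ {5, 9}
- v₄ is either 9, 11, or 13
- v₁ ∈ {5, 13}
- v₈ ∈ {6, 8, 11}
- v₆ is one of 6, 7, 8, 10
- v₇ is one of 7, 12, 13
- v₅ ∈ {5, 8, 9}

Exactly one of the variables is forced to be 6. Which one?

v₈

The 2 variables v₂ and v₃ are confined to {5, 9}, which locks those values in; drop them from v₁, v₄, v₅.
v₁ has just one choice, so v₁ = 13. Eliminate 13 elsewhere: v₄, v₇.
That leaves v₄ = 11. Remove 11 from v₈.
v₅ has just one choice, so v₅ = 8. Remove 8 from v₆, v₈.
So 6 goes to v₈.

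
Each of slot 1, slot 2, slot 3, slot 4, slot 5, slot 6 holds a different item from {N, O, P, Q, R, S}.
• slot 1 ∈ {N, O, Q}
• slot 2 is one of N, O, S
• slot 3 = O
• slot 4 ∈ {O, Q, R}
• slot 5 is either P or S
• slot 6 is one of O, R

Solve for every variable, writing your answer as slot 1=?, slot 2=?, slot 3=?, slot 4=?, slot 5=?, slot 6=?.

slot 1=N, slot 2=S, slot 3=O, slot 4=Q, slot 5=P, slot 6=R

slot 3 has just one choice, so slot 3 = O. So slot 1, slot 2, slot 4, slot 6 can't be O.
That leaves slot 6 = R. Remove R from slot 4.
slot 4 must be Q (only option left). Remove Q from slot 1.
slot 1's domain is down to {N}, so slot 1 = N. Remove N from slot 2.
slot 2 has just one choice, so slot 2 = S. Remove S from slot 5.
slot 5 has just one choice, so slot 5 = P.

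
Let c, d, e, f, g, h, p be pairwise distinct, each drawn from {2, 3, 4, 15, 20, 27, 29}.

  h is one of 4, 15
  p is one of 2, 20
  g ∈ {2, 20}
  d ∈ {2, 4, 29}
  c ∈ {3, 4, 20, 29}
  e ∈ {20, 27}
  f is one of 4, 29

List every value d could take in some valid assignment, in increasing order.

4, 29

The 7 variables draw from only 7 values {2, 3, 4, 15, 20, 27, 29}, so each is used; only c can be 3, hence c = 3.
The 6 still-open variables together cover exactly {2, 4, 15, 20, 27, 29} — 6 values for 6 variables — and 15 appears only in h's list, so h = 15.
The 5 still-open variables draw from only 5 values {2, 4, 20, 27, 29}, so each is used; only e can be 27, hence e = 27.
The 2 variables g and p are confined to {2, 20}, which locks those values in; drop them from d.
No further eliminations apply; d can still be any of 4, 29.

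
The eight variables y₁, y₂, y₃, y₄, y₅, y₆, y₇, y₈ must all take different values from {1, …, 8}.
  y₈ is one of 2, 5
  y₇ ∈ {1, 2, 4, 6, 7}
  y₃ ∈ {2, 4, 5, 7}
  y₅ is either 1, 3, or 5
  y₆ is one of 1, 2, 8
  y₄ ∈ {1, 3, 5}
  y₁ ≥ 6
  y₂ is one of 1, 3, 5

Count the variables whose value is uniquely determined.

2

y₂, y₄, y₅ between them cover only {1, 3, 5} — a naked triple. Remove those values from y₃, y₆, y₇, y₈.
y₈'s domain is down to {2}, so y₈ = 2. So y₃, y₆, y₇ can't be 2.
y₆ has just one choice, so y₆ = 8. Strike 8 from y₁.
Determined: y₆=8, y₈=2. The other variables each still have more than one consistent value. That makes 2.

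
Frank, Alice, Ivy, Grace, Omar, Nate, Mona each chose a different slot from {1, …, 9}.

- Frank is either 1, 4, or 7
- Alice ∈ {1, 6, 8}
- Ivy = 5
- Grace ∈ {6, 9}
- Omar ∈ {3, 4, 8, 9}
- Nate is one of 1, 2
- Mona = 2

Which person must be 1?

Nate

Ivy's domain is down to {5}, so Ivy = 5.
That leaves Mona = 2. Strike 2 from Nate.
So 1 goes to Nate.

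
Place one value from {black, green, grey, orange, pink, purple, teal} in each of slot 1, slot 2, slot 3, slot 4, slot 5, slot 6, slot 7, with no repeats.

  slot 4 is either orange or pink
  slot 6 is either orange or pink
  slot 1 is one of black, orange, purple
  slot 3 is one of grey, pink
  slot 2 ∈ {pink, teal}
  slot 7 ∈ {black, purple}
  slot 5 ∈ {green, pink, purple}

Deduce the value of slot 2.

teal

Among the 7 variables, green fits only slot 5 (and all 7 values in {black, green, grey, orange, pink, purple, teal} must be used), so slot 5 = green.
The 6 still-open variables draw from only 6 values {black, grey, orange, pink, purple, teal}, so each is used; only slot 3 can be grey, hence slot 3 = grey.
The 5 still-open variables together cover exactly {black, orange, pink, purple, teal} — 5 values for 5 variables — and teal appears only in slot 2's list, so slot 2 = teal.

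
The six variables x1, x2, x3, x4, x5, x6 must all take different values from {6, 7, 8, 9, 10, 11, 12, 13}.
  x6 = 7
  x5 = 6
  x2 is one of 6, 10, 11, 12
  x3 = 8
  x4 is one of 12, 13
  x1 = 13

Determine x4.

x1 must be 13 (only option left). Strike 13 from x4.
So x4 = 12.

12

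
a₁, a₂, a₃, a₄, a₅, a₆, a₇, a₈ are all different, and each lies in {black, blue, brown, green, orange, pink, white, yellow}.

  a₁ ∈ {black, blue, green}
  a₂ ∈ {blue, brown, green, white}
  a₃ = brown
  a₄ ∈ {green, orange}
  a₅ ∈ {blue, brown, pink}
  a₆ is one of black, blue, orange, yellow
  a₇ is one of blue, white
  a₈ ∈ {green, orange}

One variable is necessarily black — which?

a₃ must be brown (only option left). Strike brown from a₂, a₅.
The 7 still-open variables draw from only 7 values {black, blue, green, orange, pink, white, yellow}, so each is used; only a₅ can be pink, hence a₅ = pink.
Among the 6 still-open variables, yellow fits only a₆ (and all 6 values in {black, blue, green, orange, white, yellow} must be used), so a₆ = yellow.
Among the 5 still-open variables, black fits only a₁ (and all 5 values in {black, blue, green, orange, white} must be used), so a₁ = black.

a₁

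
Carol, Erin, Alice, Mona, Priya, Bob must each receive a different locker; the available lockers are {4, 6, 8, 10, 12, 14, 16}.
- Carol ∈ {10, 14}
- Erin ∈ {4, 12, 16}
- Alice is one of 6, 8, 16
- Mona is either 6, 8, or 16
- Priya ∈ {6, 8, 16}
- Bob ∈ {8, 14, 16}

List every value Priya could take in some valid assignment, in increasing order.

Alice, Mona, Priya share exactly the 3 values {6, 8, 16}; by pigeonhole those values go to them, so strike 6, 8, 16 from Erin, Bob.
Bob's domain is down to {14}, so Bob = 14. Eliminate 14 elsewhere: Carol.
That leaves Carol = 10.
No further eliminations apply; Priya can still be any of 6, 8, 16.

6, 8, 16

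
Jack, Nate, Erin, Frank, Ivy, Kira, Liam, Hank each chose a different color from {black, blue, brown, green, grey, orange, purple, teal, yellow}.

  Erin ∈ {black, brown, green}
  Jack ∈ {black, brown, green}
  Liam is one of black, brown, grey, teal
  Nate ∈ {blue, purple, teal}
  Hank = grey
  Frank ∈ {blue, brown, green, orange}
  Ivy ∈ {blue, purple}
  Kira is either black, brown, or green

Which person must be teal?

Hank must be grey (only option left). So Liam can't be grey.
The 7 still-open variables together cover exactly {black, blue, brown, green, orange, purple, teal} — 7 values for 7 variables — and orange appears only in Frank's list, so Frank = orange.
The 3 variables Jack, Erin, Kira are confined to {black, brown, green}, which locks those values in; drop them from Liam.
So teal goes to Liam.

Liam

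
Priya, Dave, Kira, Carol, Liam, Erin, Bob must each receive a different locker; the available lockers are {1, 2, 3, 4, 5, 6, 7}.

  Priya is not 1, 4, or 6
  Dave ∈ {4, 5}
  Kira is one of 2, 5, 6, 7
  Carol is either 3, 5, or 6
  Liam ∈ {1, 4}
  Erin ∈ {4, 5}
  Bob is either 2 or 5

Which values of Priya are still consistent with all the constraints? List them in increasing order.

The 7 variables draw from only 7 values {1, 2, 3, 4, 5, 6, 7}, so each is used; only Liam can be 1, hence Liam = 1.
The 2 variables Dave and Erin are confined to {4, 5}, which locks those values in; drop them from Priya, Kira, Carol, Bob.
Bob's domain is down to {2}, so Bob = 2. So Priya, Kira can't be 2.
No further eliminations apply; Priya can still be any of 3, 7.

3, 7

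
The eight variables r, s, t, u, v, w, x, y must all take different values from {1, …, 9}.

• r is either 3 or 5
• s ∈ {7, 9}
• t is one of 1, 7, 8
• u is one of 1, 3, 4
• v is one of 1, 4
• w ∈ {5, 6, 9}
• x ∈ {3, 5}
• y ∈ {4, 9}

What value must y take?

9

The 8 variables draw from only 8 values {1, 3, 4, 5, 6, 7, 8, 9}, so each is used; only w can be 6, hence w = 6.
The 7 still-open variables draw from only 7 values {1, 3, 4, 5, 7, 8, 9}, so each is used; only t can be 8, hence t = 8.
The 6 still-open variables draw from only 6 values {1, 3, 4, 5, 7, 9}, so each is used; only s can be 7, hence s = 7.
The 5 still-open variables together cover exactly {1, 3, 4, 5, 9} — 5 values for 5 variables — and 9 appears only in y's list, so y = 9.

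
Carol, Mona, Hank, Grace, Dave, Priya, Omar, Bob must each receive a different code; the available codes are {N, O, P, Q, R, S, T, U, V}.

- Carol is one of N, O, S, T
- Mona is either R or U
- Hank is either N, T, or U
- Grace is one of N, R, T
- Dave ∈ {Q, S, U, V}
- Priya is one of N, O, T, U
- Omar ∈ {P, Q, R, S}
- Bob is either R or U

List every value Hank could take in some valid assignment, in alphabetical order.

Mona and Bob between them cover only {R, U} — a naked pair. Remove those values from Hank, Grace, Dave, Priya, Omar.
Hank and Grace between them cover only {N, T} — a naked pair. Remove those values from Carol, Priya.
That leaves Priya = O. Eliminate O elsewhere: Carol.
That leaves Carol = S. So Dave, Omar can't be S.
No further eliminations apply; Hank can still be any of N, T.

N, T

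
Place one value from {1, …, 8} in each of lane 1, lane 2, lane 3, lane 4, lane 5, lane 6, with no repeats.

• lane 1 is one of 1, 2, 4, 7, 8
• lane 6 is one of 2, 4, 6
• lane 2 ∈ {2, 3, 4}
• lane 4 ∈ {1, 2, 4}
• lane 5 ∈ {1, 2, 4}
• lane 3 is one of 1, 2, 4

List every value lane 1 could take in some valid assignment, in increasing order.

The 3 variables lane 3, lane 4, lane 5 are confined to {1, 2, 4}, which locks those values in; drop them from lane 1, lane 2, lane 6.
That leaves lane 2 = 3.
That leaves lane 6 = 6.
No further eliminations apply; lane 1 can still be any of 7, 8.

7, 8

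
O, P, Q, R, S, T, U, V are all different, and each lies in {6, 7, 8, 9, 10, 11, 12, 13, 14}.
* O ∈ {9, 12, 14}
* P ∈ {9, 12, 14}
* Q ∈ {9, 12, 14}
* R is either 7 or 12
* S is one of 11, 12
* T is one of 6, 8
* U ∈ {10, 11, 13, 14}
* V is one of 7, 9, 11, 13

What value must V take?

The 3 variables O, P, Q are confined to {9, 12, 14}, which locks those values in; drop them from R, S, U, V.
R's domain is down to {7}, so R = 7. So V can't be 7.
S must be 11 (only option left). Strike 11 from U, V.
So V = 13.

13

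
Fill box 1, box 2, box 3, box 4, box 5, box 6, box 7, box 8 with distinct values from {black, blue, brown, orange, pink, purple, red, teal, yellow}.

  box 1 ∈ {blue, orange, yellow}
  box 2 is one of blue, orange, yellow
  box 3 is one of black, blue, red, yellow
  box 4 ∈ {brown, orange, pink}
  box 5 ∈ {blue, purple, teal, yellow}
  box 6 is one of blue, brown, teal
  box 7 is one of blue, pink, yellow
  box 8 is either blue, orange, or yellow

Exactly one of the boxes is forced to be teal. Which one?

box 1, box 2, box 8 share exactly the 3 values {blue, orange, yellow}; by pigeonhole those values go to them, so strike blue, orange, yellow from box 3, box 4, box 5, box 6, box 7.
box 7 has just one choice, so box 7 = pink. So box 4 can't be pink.
That leaves box 4 = brown. So box 6 can't be brown.
So teal goes to box 6.

box 6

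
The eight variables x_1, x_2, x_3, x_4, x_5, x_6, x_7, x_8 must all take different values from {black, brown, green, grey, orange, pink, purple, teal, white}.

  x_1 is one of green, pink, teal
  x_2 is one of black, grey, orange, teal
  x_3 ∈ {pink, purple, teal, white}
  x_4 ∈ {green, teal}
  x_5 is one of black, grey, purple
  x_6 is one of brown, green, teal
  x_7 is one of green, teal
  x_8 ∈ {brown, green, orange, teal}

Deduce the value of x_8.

The 2 variables x_4 and x_7 are confined to {green, teal}, which locks those values in; drop them from x_1, x_2, x_3, x_6, x_8.
That leaves x_1 = pink. Strike pink from x_3.
x_6's domain is down to {brown}, so x_6 = brown. So x_8 can't be brown.
So x_8 = orange.

orange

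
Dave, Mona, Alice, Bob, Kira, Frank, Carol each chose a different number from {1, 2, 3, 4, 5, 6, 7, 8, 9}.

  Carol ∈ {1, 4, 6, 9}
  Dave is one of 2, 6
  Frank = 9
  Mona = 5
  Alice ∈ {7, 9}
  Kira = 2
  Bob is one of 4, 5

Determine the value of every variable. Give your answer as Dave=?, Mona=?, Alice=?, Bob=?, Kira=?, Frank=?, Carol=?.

Mona's domain is down to {5}, so Mona = 5. Eliminate 5 elsewhere: Bob.
Bob must be 4 (only option left). Strike 4 from Carol.
That leaves Kira = 2. So Dave can't be 2.
Frank's domain is down to {9}, so Frank = 9. So Alice, Carol can't be 9.
That leaves Dave = 6. Remove 6 from Carol.
That leaves Alice = 7.
Carol's domain is down to {1}, so Carol = 1.

Dave=6, Mona=5, Alice=7, Bob=4, Kira=2, Frank=9, Carol=1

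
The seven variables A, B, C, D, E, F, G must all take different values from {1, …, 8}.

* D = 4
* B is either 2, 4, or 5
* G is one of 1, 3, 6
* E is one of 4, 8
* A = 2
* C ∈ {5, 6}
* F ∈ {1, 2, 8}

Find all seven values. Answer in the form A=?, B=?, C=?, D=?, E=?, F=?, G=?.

A=2, B=5, C=6, D=4, E=8, F=1, G=3

A's domain is down to {2}, so A = 2. Remove 2 from B, F.
D's domain is down to {4}, so D = 4. Strike 4 from B, E.
E must be 8 (only option left). Eliminate 8 elsewhere: F.
F must be 1 (only option left). Strike 1 from G.
That leaves B = 5. Remove 5 from C.
C must be 6 (only option left). Eliminate 6 elsewhere: G.
G has just one choice, so G = 3.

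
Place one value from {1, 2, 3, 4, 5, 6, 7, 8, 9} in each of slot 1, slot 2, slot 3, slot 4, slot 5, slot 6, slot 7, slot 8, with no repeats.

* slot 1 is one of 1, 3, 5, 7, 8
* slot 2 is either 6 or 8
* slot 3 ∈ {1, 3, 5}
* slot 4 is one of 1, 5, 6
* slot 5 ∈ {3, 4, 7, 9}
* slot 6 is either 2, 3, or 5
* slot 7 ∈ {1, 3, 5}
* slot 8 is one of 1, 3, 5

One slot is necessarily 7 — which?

slot 1

The 3 variables slot 3, slot 7, slot 8 are confined to {1, 3, 5}, which locks those values in; drop them from slot 1, slot 4, slot 5, slot 6.
slot 4 must be 6 (only option left). Remove 6 from slot 2.
That leaves slot 6 = 2.
That leaves slot 2 = 8. So slot 1 can't be 8.
So 7 goes to slot 1.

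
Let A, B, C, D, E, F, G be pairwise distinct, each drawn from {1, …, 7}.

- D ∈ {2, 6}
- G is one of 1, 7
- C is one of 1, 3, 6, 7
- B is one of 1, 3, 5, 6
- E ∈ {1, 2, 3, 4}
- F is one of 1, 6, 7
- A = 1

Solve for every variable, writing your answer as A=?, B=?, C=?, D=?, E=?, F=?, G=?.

A=1, B=5, C=3, D=2, E=4, F=6, G=7

A must be 1 (only option left). Strike 1 from B, C, E, F, G.
G must be 7 (only option left). So C, F can't be 7.
That leaves F = 6. Eliminate 6 elsewhere: B, C, D.
C's domain is down to {3}, so C = 3. Eliminate 3 elsewhere: B, E.
That leaves D = 2. Eliminate 2 elsewhere: E.
That leaves E = 4.
B's domain is down to {5}, so B = 5.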